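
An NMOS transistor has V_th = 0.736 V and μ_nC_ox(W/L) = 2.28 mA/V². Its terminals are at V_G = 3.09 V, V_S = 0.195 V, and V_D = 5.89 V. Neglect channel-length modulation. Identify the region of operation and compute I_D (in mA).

Saturation; I_D = 5.31 mA

V_GS = V_G − V_S = 3.09 − 0.195 = 2.9 V; V_DS = V_D − V_S = 5.89 − 0.195 = 5.69 V.
V_ov = V_GS − V_th = 2.9 − 0.736 = 2.16 V.
Since V_DS = 5.69 V ≥ V_ov = 2.16 V, the device is in saturation.
I_D = ½ k_n V_ov² = 0.5 × 2.28 × 2.16² = 5.31 mA.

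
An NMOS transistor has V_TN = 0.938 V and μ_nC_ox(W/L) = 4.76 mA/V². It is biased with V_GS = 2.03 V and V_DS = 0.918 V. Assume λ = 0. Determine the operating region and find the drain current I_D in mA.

Triode; I_D = 2.77 mA

V_ov = V_GS − V_TN = 2.03 − 0.938 = 1.09 V.
Since V_DS = 0.918 V < V_ov = 1.09 V, the device is in the triode region.
I_D = k_n [V_ov · V_DS − ½ V_DS²] = 4.76 × [1.09 × 0.918 − 0.5 × 0.918²] = 2.77 mA.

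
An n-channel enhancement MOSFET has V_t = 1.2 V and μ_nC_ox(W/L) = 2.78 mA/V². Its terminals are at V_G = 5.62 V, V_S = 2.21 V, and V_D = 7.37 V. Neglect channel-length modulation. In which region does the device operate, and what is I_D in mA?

V_GS = V_G − V_S = 5.62 − 2.21 = 3.41 V; V_DS = V_D − V_S = 7.37 − 2.21 = 5.16 V.
V_ov = V_GS − V_t = 3.41 − 1.2 = 2.21 V.
Since V_DS = 5.16 V ≥ V_ov = 2.21 V, the device is in saturation.
I_D = ½ k_n V_ov² = 0.5 × 2.78 × 2.21² = 6.79 mA.

Saturation; I_D = 6.79 mA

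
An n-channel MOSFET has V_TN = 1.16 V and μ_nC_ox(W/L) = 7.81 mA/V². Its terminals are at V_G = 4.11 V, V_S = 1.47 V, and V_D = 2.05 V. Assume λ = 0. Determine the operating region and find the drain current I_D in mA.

V_GS = V_G − V_S = 4.11 − 1.47 = 2.64 V; V_DS = V_D − V_S = 2.05 − 1.47 = 0.58 V.
V_ov = V_GS − V_TN = 2.64 − 1.16 = 1.48 V.
Since V_DS = 0.58 V < V_ov = 1.48 V, the device is in the triode region.
I_D = k_n [V_ov · V_DS − ½ V_DS²] = 7.81 × [1.48 × 0.58 − 0.5 × 0.58²] = 5.39 mA.

Triode; I_D = 5.39 mA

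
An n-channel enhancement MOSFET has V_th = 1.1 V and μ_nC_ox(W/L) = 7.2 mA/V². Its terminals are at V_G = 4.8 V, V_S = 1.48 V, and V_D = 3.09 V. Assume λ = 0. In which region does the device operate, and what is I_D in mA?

V_GS = V_G − V_S = 4.8 − 1.48 = 3.32 V; V_DS = V_D − V_S = 3.09 − 1.48 = 1.61 V.
V_ov = V_GS − V_th = 3.32 − 1.1 = 2.22 V.
Since V_DS = 1.61 V < V_ov = 2.22 V, the device is in the triode region.
I_D = k_n [V_ov · V_DS − ½ V_DS²] = 7.2 × [2.22 × 1.61 − 0.5 × 1.61²] = 16.4 mA.

Triode; I_D = 16.4 mA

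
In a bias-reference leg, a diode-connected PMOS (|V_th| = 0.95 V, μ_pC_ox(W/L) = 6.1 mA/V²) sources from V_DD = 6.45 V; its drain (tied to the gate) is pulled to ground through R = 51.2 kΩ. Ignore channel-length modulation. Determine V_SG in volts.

With gate tied to drain, V_SG = V_SD ≥ V_SG − |V_th|, so the device is in saturation.
KCL at the drain: ½ k_p (V_SG − |V_th|)² = (V_DD − V_SG)/R.
Let x = V_SG − 0.95. Then 156 x² + x − 5.5 = 0, giving x = 0.184 V (positive root), so V_SG = 1.13 V.
I_D = (V_DD − V_SG)/R = (6.45 − 1.13) / 51.2 = 0.104 mA.

V_SG = 1.13 V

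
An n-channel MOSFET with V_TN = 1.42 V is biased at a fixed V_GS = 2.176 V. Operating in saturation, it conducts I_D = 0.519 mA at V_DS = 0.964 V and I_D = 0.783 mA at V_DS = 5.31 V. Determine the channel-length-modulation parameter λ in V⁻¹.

With V_GS fixed, I_D ∝ (1 + λ V_DS) in saturation, so I_D2/I_D1 = (1 + λ V_DS2)/(1 + λ V_DS1).
0.783/0.519 = 1.509 = (1 + 5.31 λ)/(1 + 0.964 λ).
Solving: λ (I_D1 V_DS2 − I_D2 V_DS1) = I_D2 − I_D1, so λ = (0.783 − 0.519) / (0.519 × 5.31 − 0.783 × 0.964) = 0.264 / 2 = 0.132 V⁻¹.

λ = 0.132 V⁻¹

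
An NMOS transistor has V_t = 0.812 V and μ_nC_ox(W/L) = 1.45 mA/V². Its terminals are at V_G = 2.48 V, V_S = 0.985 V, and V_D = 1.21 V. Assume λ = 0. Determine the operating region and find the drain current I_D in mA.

Triode; I_D = 0.186 mA

V_GS = V_G − V_S = 2.48 − 0.985 = 1.5 V; V_DS = V_D − V_S = 1.21 − 0.985 = 0.225 V.
V_ov = V_GS − V_t = 1.5 − 0.812 = 0.683 V.
Since V_DS = 0.225 V < V_ov = 0.683 V, the device is in the triode region.
I_D = k_n [V_ov · V_DS − ½ V_DS²] = 1.45 × [0.683 × 0.225 − 0.5 × 0.225²] = 0.186 mA.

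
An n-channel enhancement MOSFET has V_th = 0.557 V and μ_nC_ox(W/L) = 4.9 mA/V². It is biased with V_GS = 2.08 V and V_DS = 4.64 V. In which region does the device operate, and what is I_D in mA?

V_ov = V_GS − V_th = 2.08 − 0.557 = 1.52 V.
Since V_DS = 4.64 V ≥ V_ov = 1.52 V, the device is in saturation.
I_D = ½ k_n V_ov² = 0.5 × 4.9 × 1.52² = 5.68 mA.

Saturation; I_D = 5.68 mA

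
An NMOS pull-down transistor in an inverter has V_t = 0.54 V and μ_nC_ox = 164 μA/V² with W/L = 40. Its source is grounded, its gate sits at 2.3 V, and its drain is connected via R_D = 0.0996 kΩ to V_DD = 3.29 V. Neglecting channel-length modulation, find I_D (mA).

I_D = 10.2 mA

V_GS = V_G = 2.3 V, so V_ov = 2.3 − 0.54 = 1.76 V.
k_n = μ_nC_ox · (W/L) = 6.56 mA/V².
Assume saturation: I_D = ½ k_n V_ov² = 0.5 × 6.56 × 1.76² = 10.2 mA, giving V_DS = V_DD − I_D R_D = 3.29 − 10.2 × 0.0996 = 2.28 V.
V_DS = 2.28 V ≥ V_ov = 1.76 V, confirming saturation.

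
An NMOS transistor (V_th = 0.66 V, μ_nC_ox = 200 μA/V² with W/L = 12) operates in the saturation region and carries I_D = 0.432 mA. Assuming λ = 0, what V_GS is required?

k_n = μ_nC_ox · (W/L) = 2.4 mA/V².
In saturation I_D = ½ k_n (V_GS − V_th)², so V_GS − V_th = √(2 I_D / k_n) = √(2 × 0.432 / 2.4) = 0.6 V.
V_GS = 0.66 + 0.6 = 1.26 V.

V_GS = 1.26 V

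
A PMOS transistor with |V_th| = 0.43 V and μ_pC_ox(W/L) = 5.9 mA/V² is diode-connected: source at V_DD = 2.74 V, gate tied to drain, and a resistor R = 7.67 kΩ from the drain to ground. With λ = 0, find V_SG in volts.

With gate tied to drain, V_SG = V_SD ≥ V_SG − |V_th|, so the device is in saturation.
KCL at the drain: ½ k_p (V_SG − |V_th|)² = (V_DD − V_SG)/R.
Let x = V_SG − 0.43. Then 22.6 x² + x − 2.31 = 0, giving x = 0.298 V (positive root), so V_SG = 0.728 V.
I_D = (V_DD − V_SG)/R = (2.74 − 0.728) / 7.67 = 0.262 mA.

V_SG = 0.728 V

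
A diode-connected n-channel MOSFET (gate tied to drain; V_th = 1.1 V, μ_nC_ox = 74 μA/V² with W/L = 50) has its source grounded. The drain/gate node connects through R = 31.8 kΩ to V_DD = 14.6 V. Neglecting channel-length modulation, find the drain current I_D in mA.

I_D = 0.410 mA

With gate tied to drain, V_GS = V_DS ≥ V_GS − V_th, so the device is in saturation.
k_n = μ_nC_ox · (W/L) = 3.7 mA/V².
KCL at the drain: ½ k_n (V_GS − V_th)² = (V_DD − V_GS)/R.
Let x = V_GS − 1.1. Then 58.8 x² + x − 13.5 = 0, giving x = 0.471 V (positive root), so V_GS = 1.57 V.
I_D = (V_DD − V_GS)/R = (14.6 − 1.57) / 31.8 = 0.41 mA.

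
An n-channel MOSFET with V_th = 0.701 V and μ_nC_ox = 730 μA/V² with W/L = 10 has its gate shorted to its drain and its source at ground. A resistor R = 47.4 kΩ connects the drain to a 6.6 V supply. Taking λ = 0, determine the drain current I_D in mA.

I_D = 0.121 mA

With gate tied to drain, V_GS = V_DS ≥ V_GS − V_th, so the device is in saturation.
k_n = μ_nC_ox · (W/L) = 7.3 mA/V².
KCL at the drain: ½ k_n (V_GS − V_th)² = (V_DD − V_GS)/R.
Let x = V_GS − 0.701. Then 173 x² + x − 5.899 = 0, giving x = 0.182 V (positive root), so V_GS = 0.883 V.
I_D = (V_DD − V_GS)/R = (6.6 − 0.883) / 47.4 = 0.121 mA.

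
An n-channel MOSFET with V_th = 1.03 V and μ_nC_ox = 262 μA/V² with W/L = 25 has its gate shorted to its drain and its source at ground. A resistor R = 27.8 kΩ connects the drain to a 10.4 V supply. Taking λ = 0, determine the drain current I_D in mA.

I_D = 0.326 mA

With gate tied to drain, V_GS = V_DS ≥ V_GS − V_th, so the device is in saturation.
k_n = μ_nC_ox · (W/L) = 6.55 mA/V².
KCL at the drain: ½ k_n (V_GS − V_th)² = (V_DD − V_GS)/R.
Let x = V_GS − 1.03. Then 91 x² + x − 9.37 = 0, giving x = 0.315 V (positive root), so V_GS = 1.35 V.
I_D = (V_DD − V_GS)/R = (10.4 − 1.35) / 27.8 = 0.326 mA.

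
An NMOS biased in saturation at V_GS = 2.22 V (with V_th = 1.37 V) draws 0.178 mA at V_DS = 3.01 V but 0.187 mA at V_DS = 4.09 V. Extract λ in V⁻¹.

With V_GS fixed, I_D ∝ (1 + λ V_DS) in saturation, so I_D2/I_D1 = (1 + λ V_DS2)/(1 + λ V_DS1).
0.187/0.178 = 1.051 = (1 + 4.09 λ)/(1 + 3.01 λ).
Solving: λ (I_D1 V_DS2 − I_D2 V_DS1) = I_D2 − I_D1, so λ = (0.187 − 0.178) / (0.178 × 4.09 − 0.187 × 3.01) = 0.009 / 0.165 = 0.0545 V⁻¹.

λ = 0.0545 V⁻¹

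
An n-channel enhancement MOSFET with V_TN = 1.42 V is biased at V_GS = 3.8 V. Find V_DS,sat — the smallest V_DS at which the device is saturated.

V_DS,sat = 2.38 V

The boundary between triode and saturation is V_DS = V_GS − V_TN = V_ov.
V_ov = 3.8 − 1.42 = 2.38 V.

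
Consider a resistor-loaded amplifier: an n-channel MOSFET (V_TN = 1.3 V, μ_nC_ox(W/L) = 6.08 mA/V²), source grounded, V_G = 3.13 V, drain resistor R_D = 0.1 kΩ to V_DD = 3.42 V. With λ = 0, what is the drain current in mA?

I_D = 10.2 mA

V_GS = V_G = 3.13 V, so V_ov = 3.13 − 1.3 = 1.83 V.
Assume saturation: I_D = ½ k_n V_ov² = 0.5 × 6.08 × 1.83² = 10.2 mA, giving V_DS = V_DD − I_D R_D = 3.42 − 10.2 × 0.1 = 2.4 V.
V_DS = 2.4 V ≥ V_ov = 1.83 V, confirming saturation.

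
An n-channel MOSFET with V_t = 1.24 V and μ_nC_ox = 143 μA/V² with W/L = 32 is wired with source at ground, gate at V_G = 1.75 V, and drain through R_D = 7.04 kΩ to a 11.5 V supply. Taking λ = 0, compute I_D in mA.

I_D = 0.595 mA

V_GS = V_G = 1.75 V, so V_ov = 1.75 − 1.24 = 0.51 V.
k_n = μ_nC_ox · (W/L) = 4.576 mA/V².
Assume saturation: I_D = ½ k_n V_ov² = 0.5 × 4.576 × 0.51² = 0.595 mA, giving V_DS = V_DD − I_D R_D = 11.5 − 0.595 × 7.04 = 7.31 V.
V_DS = 7.31 V ≥ V_ov = 0.51 V, confirming saturation.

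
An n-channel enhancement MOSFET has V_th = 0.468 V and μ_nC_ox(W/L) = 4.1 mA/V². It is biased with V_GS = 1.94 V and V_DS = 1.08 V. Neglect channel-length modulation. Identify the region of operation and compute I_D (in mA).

V_ov = V_GS − V_th = 1.94 − 0.468 = 1.47 V.
Since V_DS = 1.08 V < V_ov = 1.47 V, the device is in the triode region.
I_D = k_n [V_ov · V_DS − ½ V_DS²] = 4.1 × [1.47 × 1.08 − 0.5 × 1.08²] = 4.13 mA.

Triode; I_D = 4.13 mA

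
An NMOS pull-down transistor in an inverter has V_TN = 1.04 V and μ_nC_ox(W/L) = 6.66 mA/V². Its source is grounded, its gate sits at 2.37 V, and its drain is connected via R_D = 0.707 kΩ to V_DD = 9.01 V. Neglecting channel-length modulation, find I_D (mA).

V_GS = V_G = 2.37 V, so V_ov = 2.37 − 1.04 = 1.33 V.
Assume saturation: I_D = ½ k_n V_ov² = 0.5 × 6.66 × 1.33² = 5.89 mA, giving V_DS = V_DD − I_D R_D = 9.01 − 5.89 × 0.707 = 4.85 V.
V_DS = 4.85 V ≥ V_ov = 1.33 V, confirming saturation.

I_D = 5.89 mA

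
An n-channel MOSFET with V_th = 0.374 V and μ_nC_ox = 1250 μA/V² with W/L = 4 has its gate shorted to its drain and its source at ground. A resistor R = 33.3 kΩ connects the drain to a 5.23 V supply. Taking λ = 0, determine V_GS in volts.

V_GS = 0.610 V

With gate tied to drain, V_GS = V_DS ≥ V_GS − V_th, so the device is in saturation.
k_n = μ_nC_ox · (W/L) = 5 mA/V².
KCL at the drain: ½ k_n (V_GS − V_th)² = (V_DD − V_GS)/R.
Let x = V_GS − 0.374. Then 83.2 x² + x − 4.856 = 0, giving x = 0.236 V (positive root), so V_GS = 0.61 V.
I_D = (V_DD − V_GS)/R = (5.23 − 0.61) / 33.3 = 0.139 mA.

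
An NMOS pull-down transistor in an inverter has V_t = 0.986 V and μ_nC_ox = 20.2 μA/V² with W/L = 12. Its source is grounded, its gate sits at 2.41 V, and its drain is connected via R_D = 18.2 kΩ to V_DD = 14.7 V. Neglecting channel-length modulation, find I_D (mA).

I_D = 0.246 mA

V_GS = V_G = 2.41 V, so V_ov = 2.41 − 0.986 = 1.42 V.
k_n = μ_nC_ox · (W/L) = 0.2424 mA/V².
Assume saturation: I_D = ½ k_n V_ov² = 0.5 × 0.2424 × 1.42² = 0.246 mA, giving V_DS = V_DD − I_D R_D = 14.7 − 0.246 × 18.2 = 10.2 V.
V_DS = 10.2 V ≥ V_ov = 1.42 V, confirming saturation.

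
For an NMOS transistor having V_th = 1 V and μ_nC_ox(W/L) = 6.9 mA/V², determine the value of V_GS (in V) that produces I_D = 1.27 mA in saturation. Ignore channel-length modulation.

In saturation I_D = ½ k_n (V_GS − V_th)², so V_GS − V_th = √(2 I_D / k_n) = √(2 × 1.27 / 6.9) = 0.607 V.
V_GS = 1 + 0.607 = 1.61 V.

V_GS = 1.61 V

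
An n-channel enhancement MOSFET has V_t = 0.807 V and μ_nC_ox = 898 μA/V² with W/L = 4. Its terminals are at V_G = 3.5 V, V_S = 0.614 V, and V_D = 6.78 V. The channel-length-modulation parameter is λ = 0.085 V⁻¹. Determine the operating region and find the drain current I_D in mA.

V_GS = V_G − V_S = 3.5 − 0.614 = 2.89 V; V_DS = V_D − V_S = 6.78 − 0.614 = 6.17 V.
k_n = μ_nC_ox · (W/L) = 3.592 mA/V².
V_ov = V_GS − V_t = 2.89 − 0.807 = 2.08 V.
Since V_DS = 6.17 V ≥ V_ov = 2.08 V, the device is in saturation.
I_D = ½ k_n V_ov² (1 + λ V_DS) = 0.5 × 3.592 × 2.08² × (1 + 0.085 × 6.17) = 11.8 mA.

Saturation; I_D = 11.8 mA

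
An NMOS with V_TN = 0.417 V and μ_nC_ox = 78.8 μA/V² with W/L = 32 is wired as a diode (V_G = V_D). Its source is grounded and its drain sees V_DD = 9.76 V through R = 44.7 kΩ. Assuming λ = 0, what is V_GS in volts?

V_GS = 0.815 V

With gate tied to drain, V_GS = V_DS ≥ V_GS − V_TN, so the device is in saturation.
k_n = μ_nC_ox · (W/L) = 2.522 mA/V².
KCL at the drain: ½ k_n (V_GS − V_TN)² = (V_DD − V_GS)/R.
Let x = V_GS − 0.417. Then 56.4 x² + x − 9.343 = 0, giving x = 0.398 V (positive root), so V_GS = 0.815 V.
I_D = (V_DD − V_GS)/R = (9.76 − 0.815) / 44.7 = 0.2 mA.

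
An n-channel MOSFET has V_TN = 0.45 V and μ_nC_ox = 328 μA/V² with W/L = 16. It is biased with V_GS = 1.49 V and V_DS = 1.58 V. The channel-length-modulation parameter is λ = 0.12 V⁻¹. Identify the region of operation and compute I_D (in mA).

k_n = μ_nC_ox · (W/L) = 5.248 mA/V².
V_ov = V_GS − V_TN = 1.49 − 0.45 = 1.04 V.
Since V_DS = 1.58 V ≥ V_ov = 1.04 V, the device is in saturation.
I_D = ½ k_n V_ov² (1 + λ V_DS) = 0.5 × 5.248 × 1.04² × (1 + 0.12 × 1.58) = 3.38 mA.

Saturation; I_D = 3.38 mA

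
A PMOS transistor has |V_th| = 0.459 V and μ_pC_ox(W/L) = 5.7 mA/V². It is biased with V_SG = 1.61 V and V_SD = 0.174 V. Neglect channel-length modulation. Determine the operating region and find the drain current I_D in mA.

V_ov = V_SG − |V_th| = 1.61 − 0.459 = 1.15 V.
Since V_SD = 0.174 V < V_ov = 1.15 V, the device is in the triode region.
I_D = k_p [V_ov · V_SD − ½ V_SD²] = 5.7 × [1.15 × 0.174 − 0.5 × 0.174²] = 1.06 mA.

Triode; I_D = 1.06 mA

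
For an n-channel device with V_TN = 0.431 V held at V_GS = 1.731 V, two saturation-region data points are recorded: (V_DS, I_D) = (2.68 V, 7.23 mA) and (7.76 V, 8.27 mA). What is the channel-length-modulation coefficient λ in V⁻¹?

λ = 0.0306 V⁻¹

With V_GS fixed, I_D ∝ (1 + λ V_DS) in saturation, so I_D2/I_D1 = (1 + λ V_DS2)/(1 + λ V_DS1).
8.27/7.23 = 1.144 = (1 + 7.76 λ)/(1 + 2.68 λ).
Solving: λ (I_D1 V_DS2 − I_D2 V_DS1) = I_D2 − I_D1, so λ = (8.27 − 7.23) / (7.23 × 7.76 − 8.27 × 2.68) = 1.04 / 33.9 = 0.0306 V⁻¹.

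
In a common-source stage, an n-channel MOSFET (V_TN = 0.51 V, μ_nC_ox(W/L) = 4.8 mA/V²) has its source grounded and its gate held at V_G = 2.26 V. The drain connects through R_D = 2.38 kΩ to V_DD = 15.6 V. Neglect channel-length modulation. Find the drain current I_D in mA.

V_GS = V_G = 2.26 V, so V_ov = 2.26 − 0.51 = 1.75 V.
Assume saturation: I_D = ½ k_n V_ov² = 0.5 × 4.8 × 1.75² = 7.35 mA, giving V_DS = V_DD − I_D R_D = 15.6 − 7.35 × 2.38 = -1.89 V.
But -1.89 V < V_ov = 1.75 V, so the device is actually in triode.
In triode I_D = k_n[V_ov V_DS − ½ V_DS²] and I_D = (V_DD − V_DS)/R_D. Equating: 5.71 V_DS² − 20.99 V_DS + 15.6 = 0, giving V_DS = 1.03 V (the root below V_ov).
I_D = (15.6 − 1.03) / 2.38 = 6.12 mA.

I_D = 6.12 mA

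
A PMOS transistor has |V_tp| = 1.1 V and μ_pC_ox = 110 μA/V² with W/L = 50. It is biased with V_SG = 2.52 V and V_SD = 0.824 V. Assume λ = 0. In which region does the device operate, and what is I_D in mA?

k_p = μ_pC_ox · (W/L) = 5.5 mA/V².
V_ov = V_SG − |V_tp| = 2.52 − 1.1 = 1.42 V.
Since V_SD = 0.824 V < V_ov = 1.42 V, the device is in the triode region.
I_D = k_p [V_ov · V_SD − ½ V_SD²] = 5.5 × [1.42 × 0.824 − 0.5 × 0.824²] = 4.57 mA.

Triode; I_D = 4.57 mA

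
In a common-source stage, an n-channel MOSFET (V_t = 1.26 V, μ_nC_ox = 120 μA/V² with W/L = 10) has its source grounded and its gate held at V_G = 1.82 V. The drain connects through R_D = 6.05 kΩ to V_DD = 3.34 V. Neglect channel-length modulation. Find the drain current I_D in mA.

V_GS = V_G = 1.82 V, so V_ov = 1.82 − 1.26 = 0.56 V.
k_n = μ_nC_ox · (W/L) = 1.2 mA/V².
Assume saturation: I_D = ½ k_n V_ov² = 0.5 × 1.2 × 0.56² = 0.188 mA, giving V_DS = V_DD − I_D R_D = 3.34 − 0.188 × 6.05 = 2.2 V.
V_DS = 2.2 V ≥ V_ov = 0.56 V, confirming saturation.

I_D = 0.188 mA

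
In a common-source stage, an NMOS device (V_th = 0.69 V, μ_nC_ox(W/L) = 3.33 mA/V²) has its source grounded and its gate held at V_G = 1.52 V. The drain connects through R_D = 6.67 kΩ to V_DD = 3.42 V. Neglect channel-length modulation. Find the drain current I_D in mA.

I_D = 0.483 mA

V_GS = V_G = 1.52 V, so V_ov = 1.52 − 0.69 = 0.83 V.
Assume saturation: I_D = ½ k_n V_ov² = 0.5 × 3.33 × 0.83² = 1.15 mA, giving V_DS = V_DD − I_D R_D = 3.42 − 1.15 × 6.67 = -4.23 V.
But -4.23 V < V_ov = 0.83 V, so the device is actually in triode.
In triode I_D = k_n[V_ov V_DS − ½ V_DS²] and I_D = (V_DD − V_DS)/R_D. Equating: 11.1 V_DS² − 19.44 V_DS + 3.42 = 0, giving V_DS = 0.198 V (the root below V_ov).
I_D = (3.42 − 0.198) / 6.67 = 0.483 mA.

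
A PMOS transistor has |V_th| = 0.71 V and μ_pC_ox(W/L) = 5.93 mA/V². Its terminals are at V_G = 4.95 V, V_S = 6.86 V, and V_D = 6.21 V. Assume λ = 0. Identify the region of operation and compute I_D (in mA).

V_SG = V_S − V_G = 6.86 − 4.95 = 1.91 V; V_SD = V_S − V_D = 6.86 − 6.21 = 0.65 V.
V_ov = V_SG − |V_th| = 1.91 − 0.71 = 1.2 V.
Since V_SD = 0.65 V < V_ov = 1.2 V, the device is in the triode region.
I_D = k_p [V_ov · V_SD − ½ V_SD²] = 5.93 × [1.2 × 0.65 − 0.5 × 0.65²] = 3.37 mA.

Triode; I_D = 3.37 mA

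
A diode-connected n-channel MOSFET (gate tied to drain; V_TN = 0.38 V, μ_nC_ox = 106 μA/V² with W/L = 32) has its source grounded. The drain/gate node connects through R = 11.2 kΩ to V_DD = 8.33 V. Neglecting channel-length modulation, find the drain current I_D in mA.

I_D = 0.654 mA

With gate tied to drain, V_GS = V_DS ≥ V_GS − V_TN, so the device is in saturation.
k_n = μ_nC_ox · (W/L) = 3.392 mA/V².
KCL at the drain: ½ k_n (V_GS − V_TN)² = (V_DD − V_GS)/R.
Let x = V_GS − 0.38. Then 19 x² + x − 7.95 = 0, giving x = 0.621 V (positive root), so V_GS = 1 V.
I_D = (V_DD − V_GS)/R = (8.33 − 1) / 11.2 = 0.654 mA.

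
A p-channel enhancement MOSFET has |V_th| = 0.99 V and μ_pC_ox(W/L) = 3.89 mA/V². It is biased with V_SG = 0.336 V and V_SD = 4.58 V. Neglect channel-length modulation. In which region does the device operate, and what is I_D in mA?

Cutoff; I_D = 0 mA

V_SG = 0.336 V < |V_th| = 0.99 V, so the transistor is in cutoff.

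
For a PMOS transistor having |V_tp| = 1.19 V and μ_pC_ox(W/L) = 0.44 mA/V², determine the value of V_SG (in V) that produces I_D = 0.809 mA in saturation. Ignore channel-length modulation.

In saturation I_D = ½ k_p (V_SG − |V_tp|)², so V_SG − |V_tp| = √(2 I_D / k_p) = √(2 × 0.809 / 0.44) = 1.92 V.
V_SG = 1.19 + 1.92 = 3.11 V.

V_SG = 3.11 V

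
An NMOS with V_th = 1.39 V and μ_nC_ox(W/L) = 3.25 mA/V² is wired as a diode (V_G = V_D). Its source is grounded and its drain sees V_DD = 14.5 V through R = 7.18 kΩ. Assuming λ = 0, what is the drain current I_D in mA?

I_D = 1.68 mA

With gate tied to drain, V_GS = V_DS ≥ V_GS − V_th, so the device is in saturation.
KCL at the drain: ½ k_n (V_GS − V_th)² = (V_DD − V_GS)/R.
Let x = V_GS − 1.39. Then 11.7 x² + x − 13.11 = 0, giving x = 1.02 V (positive root), so V_GS = 2.41 V.
I_D = (V_DD − V_GS)/R = (14.5 − 2.41) / 7.18 = 1.68 mA.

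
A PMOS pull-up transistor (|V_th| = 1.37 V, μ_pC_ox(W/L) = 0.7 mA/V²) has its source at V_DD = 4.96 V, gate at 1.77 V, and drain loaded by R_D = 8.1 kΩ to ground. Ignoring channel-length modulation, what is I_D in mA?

I_D = 0.550 mA

V_SG = V_DD − V_G = 4.96 − 1.77 = 3.19 V, so V_ov = 3.19 − 1.37 = 1.82 V.
Assume saturation: I_D = ½ k_p V_ov² = 0.5 × 0.7 × 1.82² = 1.16 mA, giving V_SD = V_DD − I_D R_D = 4.96 − 1.16 × 8.1 = -4.43 V.
But -4.43 V < V_ov = 1.82 V, so the device is actually in triode.
In triode I_D = k_p[V_ov V_SD − ½ V_SD²] and I_D = (V_DD − V_SD)/R_D. Equating: 2.83 V_SD² − 11.32 V_SD + 4.96 = 0, giving V_SD = 0.501 V (the root below V_ov).
I_D = (4.96 − 0.501) / 8.1 = 0.55 mA.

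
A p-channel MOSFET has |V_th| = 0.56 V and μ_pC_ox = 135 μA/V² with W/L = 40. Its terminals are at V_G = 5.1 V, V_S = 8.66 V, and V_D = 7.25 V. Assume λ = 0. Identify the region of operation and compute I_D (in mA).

Triode; I_D = 17.5 mA

V_SG = V_S − V_G = 8.66 − 5.1 = 3.56 V; V_SD = V_S − V_D = 8.66 − 7.25 = 1.41 V.
k_p = μ_pC_ox · (W/L) = 5.4 mA/V².
V_ov = V_SG − |V_th| = 3.56 − 0.56 = 3 V.
Since V_SD = 1.41 V < V_ov = 3 V, the device is in the triode region.
I_D = k_p [V_ov · V_SD − ½ V_SD²] = 5.4 × [3 × 1.41 − 0.5 × 1.41²] = 17.5 mA.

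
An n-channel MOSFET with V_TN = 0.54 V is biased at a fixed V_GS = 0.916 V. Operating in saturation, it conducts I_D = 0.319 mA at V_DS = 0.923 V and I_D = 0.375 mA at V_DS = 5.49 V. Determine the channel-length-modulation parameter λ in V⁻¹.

λ = 0.0399 V⁻¹

With V_GS fixed, I_D ∝ (1 + λ V_DS) in saturation, so I_D2/I_D1 = (1 + λ V_DS2)/(1 + λ V_DS1).
0.375/0.319 = 1.176 = (1 + 5.49 λ)/(1 + 0.923 λ).
Solving: λ (I_D1 V_DS2 − I_D2 V_DS1) = I_D2 − I_D1, so λ = (0.375 − 0.319) / (0.319 × 5.49 − 0.375 × 0.923) = 0.056 / 1.41 = 0.0399 V⁻¹.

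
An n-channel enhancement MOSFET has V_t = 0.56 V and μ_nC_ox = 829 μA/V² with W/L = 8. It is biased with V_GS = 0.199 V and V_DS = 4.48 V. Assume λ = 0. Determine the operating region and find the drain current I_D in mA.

V_GS = 0.199 V < V_t = 0.56 V, so the transistor is in cutoff.

Cutoff; I_D = 0 mA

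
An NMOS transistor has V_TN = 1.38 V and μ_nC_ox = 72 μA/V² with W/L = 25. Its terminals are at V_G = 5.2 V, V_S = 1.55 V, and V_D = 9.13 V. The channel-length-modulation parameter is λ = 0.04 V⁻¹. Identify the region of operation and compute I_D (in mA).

V_GS = V_G − V_S = 5.2 − 1.55 = 3.65 V; V_DS = V_D − V_S = 9.13 − 1.55 = 7.58 V.
k_n = μ_nC_ox · (W/L) = 1.8 mA/V².
V_ov = V_GS − V_TN = 3.65 − 1.38 = 2.27 V.
Since V_DS = 7.58 V ≥ V_ov = 2.27 V, the device is in saturation.
I_D = ½ k_n V_ov² (1 + λ V_DS) = 0.5 × 1.8 × 2.27² × (1 + 0.04 × 7.58) = 6.04 mA.

Saturation; I_D = 6.04 mA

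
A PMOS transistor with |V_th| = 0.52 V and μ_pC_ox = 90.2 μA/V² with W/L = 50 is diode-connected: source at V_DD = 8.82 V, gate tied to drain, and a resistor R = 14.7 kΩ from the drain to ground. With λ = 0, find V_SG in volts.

V_SG = 1.01 V

With gate tied to drain, V_SG = V_SD ≥ V_SG − |V_th|, so the device is in saturation.
k_p = μ_pC_ox · (W/L) = 4.51 mA/V².
KCL at the drain: ½ k_p (V_SG − |V_th|)² = (V_DD − V_SG)/R.
Let x = V_SG − 0.52. Then 33.1 x² + x − 8.3 = 0, giving x = 0.486 V (positive root), so V_SG = 1.01 V.
I_D = (V_DD − V_SG)/R = (8.82 − 1.01) / 14.7 = 0.532 mA.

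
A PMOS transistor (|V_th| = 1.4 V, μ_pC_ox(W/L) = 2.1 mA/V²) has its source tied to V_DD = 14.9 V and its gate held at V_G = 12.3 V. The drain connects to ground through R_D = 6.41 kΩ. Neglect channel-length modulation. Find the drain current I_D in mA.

I_D = 1.51 mA

V_SG = V_DD − V_G = 14.9 − 12.3 = 2.6 V, so V_ov = 2.6 − 1.4 = 1.2 V.
Assume saturation: I_D = ½ k_p V_ov² = 0.5 × 2.1 × 1.2² = 1.51 mA, giving V_SD = V_DD − I_D R_D = 14.9 − 1.51 × 6.41 = 5.21 V.
V_SD = 5.21 V ≥ V_ov = 1.2 V, confirming saturation.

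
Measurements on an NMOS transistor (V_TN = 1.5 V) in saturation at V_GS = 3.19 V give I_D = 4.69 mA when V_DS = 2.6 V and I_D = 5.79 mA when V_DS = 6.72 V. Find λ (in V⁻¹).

With V_GS fixed, I_D ∝ (1 + λ V_DS) in saturation, so I_D2/I_D1 = (1 + λ V_DS2)/(1 + λ V_DS1).
5.79/4.69 = 1.235 = (1 + 6.72 λ)/(1 + 2.6 λ).
Solving: λ (I_D1 V_DS2 − I_D2 V_DS1) = I_D2 − I_D1, so λ = (5.79 − 4.69) / (4.69 × 6.72 − 5.79 × 2.6) = 1.1 / 16.5 = 0.0668 V⁻¹.

λ = 0.0668 V⁻¹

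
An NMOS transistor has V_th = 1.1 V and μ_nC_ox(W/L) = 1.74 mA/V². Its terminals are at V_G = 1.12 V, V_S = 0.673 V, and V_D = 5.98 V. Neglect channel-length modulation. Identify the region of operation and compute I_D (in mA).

Cutoff; I_D = 0 mA

V_GS = V_G − V_S = 1.12 − 0.673 = 0.447 V; V_DS = V_D − V_S = 5.98 − 0.673 = 5.31 V.
V_GS = 0.447 V < V_th = 1.1 V, so the transistor is in cutoff.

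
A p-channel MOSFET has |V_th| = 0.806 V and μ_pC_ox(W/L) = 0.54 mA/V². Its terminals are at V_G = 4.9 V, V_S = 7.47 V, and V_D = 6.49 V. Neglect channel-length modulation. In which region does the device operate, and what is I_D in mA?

Triode; I_D = 0.674 mA

V_SG = V_S − V_G = 7.47 − 4.9 = 2.57 V; V_SD = V_S − V_D = 7.47 − 6.49 = 0.98 V.
V_ov = V_SG − |V_th| = 2.57 − 0.806 = 1.76 V.
Since V_SD = 0.98 V < V_ov = 1.76 V, the device is in the triode region.
I_D = k_p [V_ov · V_SD − ½ V_SD²] = 0.54 × [1.76 × 0.98 − 0.5 × 0.98²] = 0.674 mA.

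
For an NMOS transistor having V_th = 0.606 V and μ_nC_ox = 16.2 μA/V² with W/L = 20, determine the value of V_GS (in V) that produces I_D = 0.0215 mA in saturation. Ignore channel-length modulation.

k_n = μ_nC_ox · (W/L) = 0.324 mA/V².
In saturation I_D = ½ k_n (V_GS − V_th)², so V_GS − V_th = √(2 I_D / k_n) = √(2 × 0.0215 / 0.324) = 0.364 V.
V_GS = 0.606 + 0.364 = 0.97 V.

V_GS = 0.970 V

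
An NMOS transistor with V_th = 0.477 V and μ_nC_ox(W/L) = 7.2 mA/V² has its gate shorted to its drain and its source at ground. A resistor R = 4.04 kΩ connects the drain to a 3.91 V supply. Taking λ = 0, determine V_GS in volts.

With gate tied to drain, V_GS = V_DS ≥ V_GS − V_th, so the device is in saturation.
KCL at the drain: ½ k_n (V_GS − V_th)² = (V_DD − V_GS)/R.
Let x = V_GS − 0.477. Then 14.5 x² + x − 3.433 = 0, giving x = 0.453 V (positive root), so V_GS = 0.93 V.
I_D = (V_DD − V_GS)/R = (3.91 − 0.93) / 4.04 = 0.738 mA.

V_GS = 0.930 V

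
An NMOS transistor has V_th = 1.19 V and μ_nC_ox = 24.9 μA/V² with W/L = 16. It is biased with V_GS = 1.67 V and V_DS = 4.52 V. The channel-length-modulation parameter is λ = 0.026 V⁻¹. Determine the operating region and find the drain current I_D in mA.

k_n = μ_nC_ox · (W/L) = 0.3984 mA/V².
V_ov = V_GS − V_th = 1.67 − 1.19 = 0.48 V.
Since V_DS = 4.52 V ≥ V_ov = 0.48 V, the device is in saturation.
I_D = ½ k_n V_ov² (1 + λ V_DS) = 0.5 × 0.3984 × 0.48² × (1 + 0.026 × 4.52) = 0.0513 mA.

Saturation; I_D = 0.0513 mA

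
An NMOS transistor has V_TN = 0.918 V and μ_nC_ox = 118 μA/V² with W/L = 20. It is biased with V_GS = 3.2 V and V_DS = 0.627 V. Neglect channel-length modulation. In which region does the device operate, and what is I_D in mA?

Triode; I_D = 2.91 mA

k_n = μ_nC_ox · (W/L) = 2.36 mA/V².
V_ov = V_GS − V_TN = 3.2 − 0.918 = 2.28 V.
Since V_DS = 0.627 V < V_ov = 2.28 V, the device is in the triode region.
I_D = k_n [V_ov · V_DS − ½ V_DS²] = 2.36 × [2.28 × 0.627 − 0.5 × 0.627²] = 2.91 mA.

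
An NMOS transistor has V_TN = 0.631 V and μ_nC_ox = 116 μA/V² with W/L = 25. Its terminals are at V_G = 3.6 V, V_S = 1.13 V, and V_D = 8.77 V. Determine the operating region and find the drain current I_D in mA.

Saturation; I_D = 4.90 mA

V_GS = V_G − V_S = 3.6 − 1.13 = 2.47 V; V_DS = V_D − V_S = 8.77 − 1.13 = 7.64 V.
k_n = μ_nC_ox · (W/L) = 2.9 mA/V².
V_ov = V_GS − V_TN = 2.47 − 0.631 = 1.84 V.
Since V_DS = 7.64 V ≥ V_ov = 1.84 V, the device is in saturation.
I_D = ½ k_n V_ov² = 0.5 × 2.9 × 1.84² = 4.9 mA.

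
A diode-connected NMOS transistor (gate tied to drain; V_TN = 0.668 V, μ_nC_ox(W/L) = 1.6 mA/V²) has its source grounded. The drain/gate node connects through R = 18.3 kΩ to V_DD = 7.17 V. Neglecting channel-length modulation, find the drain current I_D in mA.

With gate tied to drain, V_GS = V_DS ≥ V_GS − V_TN, so the device is in saturation.
KCL at the drain: ½ k_n (V_GS − V_TN)² = (V_DD − V_GS)/R.
Let x = V_GS − 0.668. Then 14.6 x² + x − 6.502 = 0, giving x = 0.633 V (positive root), so V_GS = 1.3 V.
I_D = (V_DD − V_GS)/R = (7.17 − 1.3) / 18.3 = 0.321 mA.

I_D = 0.321 mA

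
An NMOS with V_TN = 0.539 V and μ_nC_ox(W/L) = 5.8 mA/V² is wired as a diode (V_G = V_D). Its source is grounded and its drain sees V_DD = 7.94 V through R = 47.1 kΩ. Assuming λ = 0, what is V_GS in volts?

V_GS = 0.768 V

With gate tied to drain, V_GS = V_DS ≥ V_GS − V_TN, so the device is in saturation.
KCL at the drain: ½ k_n (V_GS − V_TN)² = (V_DD − V_GS)/R.
Let x = V_GS − 0.539. Then 137 x² + x − 7.401 = 0, giving x = 0.229 V (positive root), so V_GS = 0.768 V.
I_D = (V_DD − V_GS)/R = (7.94 − 0.768) / 47.1 = 0.152 mA.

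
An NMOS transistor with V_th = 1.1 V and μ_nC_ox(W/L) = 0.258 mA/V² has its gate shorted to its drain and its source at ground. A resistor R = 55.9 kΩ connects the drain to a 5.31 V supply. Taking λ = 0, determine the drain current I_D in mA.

I_D = 0.0628 mA

With gate tied to drain, V_GS = V_DS ≥ V_GS − V_th, so the device is in saturation.
KCL at the drain: ½ k_n (V_GS − V_th)² = (V_DD − V_GS)/R.
Let x = V_GS − 1.1. Then 7.21 x² + x − 4.21 = 0, giving x = 0.698 V (positive root), so V_GS = 1.8 V.
I_D = (V_DD − V_GS)/R = (5.31 − 1.8) / 55.9 = 0.0628 mA.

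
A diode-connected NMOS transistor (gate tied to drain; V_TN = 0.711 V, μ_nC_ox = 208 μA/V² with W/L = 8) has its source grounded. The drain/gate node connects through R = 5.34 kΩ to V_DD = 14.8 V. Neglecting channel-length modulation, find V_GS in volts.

V_GS = 2.38 V

With gate tied to drain, V_GS = V_DS ≥ V_GS − V_TN, so the device is in saturation.
k_n = μ_nC_ox · (W/L) = 1.664 mA/V².
KCL at the drain: ½ k_n (V_GS − V_TN)² = (V_DD − V_GS)/R.
Let x = V_GS − 0.711. Then 4.44 x² + x − 14.09 = 0, giving x = 1.67 V (positive root), so V_GS = 2.38 V.
I_D = (V_DD − V_GS)/R = (14.8 − 2.38) / 5.34 = 2.33 mA.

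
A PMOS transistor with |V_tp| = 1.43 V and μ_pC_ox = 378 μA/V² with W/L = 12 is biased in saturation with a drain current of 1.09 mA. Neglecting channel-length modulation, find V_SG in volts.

V_SG = 2.12 V

k_p = μ_pC_ox · (W/L) = 4.536 mA/V².
In saturation I_D = ½ k_p (V_SG − |V_tp|)², so V_SG − |V_tp| = √(2 I_D / k_p) = √(2 × 1.09 / 4.536) = 0.693 V.
V_SG = 1.43 + 0.693 = 2.12 V.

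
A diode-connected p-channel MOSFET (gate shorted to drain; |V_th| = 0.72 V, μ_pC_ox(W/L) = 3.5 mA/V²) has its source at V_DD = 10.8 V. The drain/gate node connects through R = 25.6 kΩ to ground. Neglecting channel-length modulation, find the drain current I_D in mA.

With gate tied to drain, V_SG = V_SD ≥ V_SG − |V_th|, so the device is in saturation.
KCL at the drain: ½ k_p (V_SG − |V_th|)² = (V_DD − V_SG)/R.
Let x = V_SG − 0.72. Then 44.8 x² + x − 10.08 = 0, giving x = 0.463 V (positive root), so V_SG = 1.18 V.
I_D = (V_DD − V_SG)/R = (10.8 − 1.18) / 25.6 = 0.376 mA.

I_D = 0.376 mA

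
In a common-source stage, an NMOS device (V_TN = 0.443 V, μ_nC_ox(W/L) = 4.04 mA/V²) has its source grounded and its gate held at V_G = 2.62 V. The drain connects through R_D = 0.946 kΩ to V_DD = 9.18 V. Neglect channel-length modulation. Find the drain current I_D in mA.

V_GS = V_G = 2.62 V, so V_ov = 2.62 − 0.443 = 2.18 V.
Assume saturation: I_D = ½ k_n V_ov² = 0.5 × 4.04 × 2.18² = 9.57 mA, giving V_DS = V_DD − I_D R_D = 9.18 − 9.57 × 0.946 = 0.124 V.
But 0.124 V < V_ov = 2.18 V, so the device is actually in triode.
In triode I_D = k_n[V_ov V_DS − ½ V_DS²] and I_D = (V_DD − V_DS)/R_D. Equating: 1.91 V_DS² − 9.32 V_DS + 9.18 = 0, giving V_DS = 1.37 V (the root below V_ov).
I_D = (9.18 − 1.37) / 0.946 = 8.26 mA.

I_D = 8.26 mA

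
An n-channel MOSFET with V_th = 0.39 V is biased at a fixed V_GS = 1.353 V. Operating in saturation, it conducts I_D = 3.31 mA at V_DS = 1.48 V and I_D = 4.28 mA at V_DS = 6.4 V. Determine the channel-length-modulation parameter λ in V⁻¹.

λ = 0.0653 V⁻¹

With V_GS fixed, I_D ∝ (1 + λ V_DS) in saturation, so I_D2/I_D1 = (1 + λ V_DS2)/(1 + λ V_DS1).
4.28/3.31 = 1.293 = (1 + 6.4 λ)/(1 + 1.48 λ).
Solving: λ (I_D1 V_DS2 − I_D2 V_DS1) = I_D2 − I_D1, so λ = (4.28 − 3.31) / (3.31 × 6.4 − 4.28 × 1.48) = 0.97 / 14.8 = 0.0653 V⁻¹.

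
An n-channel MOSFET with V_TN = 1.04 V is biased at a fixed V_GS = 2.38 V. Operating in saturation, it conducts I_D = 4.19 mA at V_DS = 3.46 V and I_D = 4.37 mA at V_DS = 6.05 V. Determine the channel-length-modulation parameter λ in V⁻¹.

λ = 0.0176 V⁻¹

With V_GS fixed, I_D ∝ (1 + λ V_DS) in saturation, so I_D2/I_D1 = (1 + λ V_DS2)/(1 + λ V_DS1).
4.37/4.19 = 1.043 = (1 + 6.05 λ)/(1 + 3.46 λ).
Solving: λ (I_D1 V_DS2 − I_D2 V_DS1) = I_D2 − I_D1, so λ = (4.37 − 4.19) / (4.19 × 6.05 − 4.37 × 3.46) = 0.18 / 10.2 = 0.0176 V⁻¹.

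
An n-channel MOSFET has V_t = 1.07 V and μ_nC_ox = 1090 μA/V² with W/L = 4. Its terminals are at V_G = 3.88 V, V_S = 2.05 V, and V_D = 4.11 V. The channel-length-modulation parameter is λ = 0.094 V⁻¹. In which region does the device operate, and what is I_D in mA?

Saturation; I_D = 1.50 mA

V_GS = V_G − V_S = 3.88 − 2.05 = 1.83 V; V_DS = V_D − V_S = 4.11 − 2.05 = 2.06 V.
k_n = μ_nC_ox · (W/L) = 4.36 mA/V².
V_ov = V_GS − V_t = 1.83 − 1.07 = 0.76 V.
Since V_DS = 2.06 V ≥ V_ov = 0.76 V, the device is in saturation.
I_D = ½ k_n V_ov² (1 + λ V_DS) = 0.5 × 4.36 × 0.76² × (1 + 0.094 × 2.06) = 1.5 mA.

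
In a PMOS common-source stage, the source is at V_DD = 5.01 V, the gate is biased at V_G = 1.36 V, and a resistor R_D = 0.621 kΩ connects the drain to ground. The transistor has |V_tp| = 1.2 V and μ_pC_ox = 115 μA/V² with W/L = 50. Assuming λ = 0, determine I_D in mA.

I_D = 7.14 mA

V_SG = V_DD − V_G = 5.01 − 1.36 = 3.65 V, so V_ov = 3.65 − 1.2 = 2.45 V.
k_p = μ_pC_ox · (W/L) = 5.75 mA/V².
Assume saturation: I_D = ½ k_p V_ov² = 0.5 × 5.75 × 2.45² = 17.3 mA, giving V_SD = V_DD − I_D R_D = 5.01 − 17.3 × 0.621 = -5.71 V.
But -5.71 V < V_ov = 2.45 V, so the device is actually in triode.
In triode I_D = k_p[V_ov V_SD − ½ V_SD²] and I_D = (V_DD − V_SD)/R_D. Equating: 1.79 V_SD² − 9.748 V_SD + 5.01 = 0, giving V_SD = 0.574 V (the root below V_ov).
I_D = (5.01 − 0.574) / 0.621 = 7.14 mA.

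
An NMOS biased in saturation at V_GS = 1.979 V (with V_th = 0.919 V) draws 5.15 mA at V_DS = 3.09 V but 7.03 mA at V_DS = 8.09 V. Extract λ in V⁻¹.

λ = 0.0943 V⁻¹

With V_GS fixed, I_D ∝ (1 + λ V_DS) in saturation, so I_D2/I_D1 = (1 + λ V_DS2)/(1 + λ V_DS1).
7.03/5.15 = 1.365 = (1 + 8.09 λ)/(1 + 3.09 λ).
Solving: λ (I_D1 V_DS2 − I_D2 V_DS1) = I_D2 − I_D1, so λ = (7.03 − 5.15) / (5.15 × 8.09 − 7.03 × 3.09) = 1.88 / 19.9 = 0.0943 V⁻¹.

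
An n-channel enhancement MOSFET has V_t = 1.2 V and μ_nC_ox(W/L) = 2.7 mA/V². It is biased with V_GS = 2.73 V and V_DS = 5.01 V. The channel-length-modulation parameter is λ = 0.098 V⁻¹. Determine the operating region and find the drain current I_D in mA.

V_ov = V_GS − V_t = 2.73 − 1.2 = 1.53 V.
Since V_DS = 5.01 V ≥ V_ov = 1.53 V, the device is in saturation.
I_D = ½ k_n V_ov² (1 + λ V_DS) = 0.5 × 2.7 × 1.53² × (1 + 0.098 × 5.01) = 4.71 mA.

Saturation; I_D = 4.71 mA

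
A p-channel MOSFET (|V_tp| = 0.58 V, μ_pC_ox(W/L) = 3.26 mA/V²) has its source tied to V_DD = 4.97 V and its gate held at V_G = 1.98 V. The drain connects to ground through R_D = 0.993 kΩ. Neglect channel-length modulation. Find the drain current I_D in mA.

V_SG = V_DD − V_G = 4.97 − 1.98 = 2.99 V, so V_ov = 2.99 − 0.58 = 2.41 V.
Assume saturation: I_D = ½ k_p V_ov² = 0.5 × 3.26 × 2.41² = 9.47 mA, giving V_SD = V_DD − I_D R_D = 4.97 − 9.47 × 0.993 = -4.43 V.
But -4.43 V < V_ov = 2.41 V, so the device is actually in triode.
In triode I_D = k_p[V_ov V_SD − ½ V_SD²] and I_D = (V_DD − V_SD)/R_D. Equating: 1.62 V_SD² − 8.802 V_SD + 4.97 = 0, giving V_SD = 0.64 V (the root below V_ov).
I_D = (4.97 − 0.64) / 0.993 = 4.36 mA.

I_D = 4.36 mA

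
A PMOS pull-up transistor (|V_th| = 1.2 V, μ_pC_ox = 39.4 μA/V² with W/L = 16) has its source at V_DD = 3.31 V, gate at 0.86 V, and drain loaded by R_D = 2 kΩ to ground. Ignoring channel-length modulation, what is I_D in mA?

V_SG = V_DD − V_G = 3.31 − 0.86 = 2.45 V, so V_ov = 2.45 − 1.2 = 1.25 V.
k_p = μ_pC_ox · (W/L) = 0.6304 mA/V².
Assume saturation: I_D = ½ k_p V_ov² = 0.5 × 0.6304 × 1.25² = 0.493 mA, giving V_SD = V_DD − I_D R_D = 3.31 − 0.493 × 2 = 2.32 V.
V_SD = 2.32 V ≥ V_ov = 1.25 V, confirming saturation.

I_D = 0.493 mA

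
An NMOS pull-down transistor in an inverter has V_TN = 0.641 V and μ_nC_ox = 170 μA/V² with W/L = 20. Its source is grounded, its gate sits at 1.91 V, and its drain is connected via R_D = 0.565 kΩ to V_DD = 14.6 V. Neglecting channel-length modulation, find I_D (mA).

V_GS = V_G = 1.91 V, so V_ov = 1.91 − 0.641 = 1.27 V.
k_n = μ_nC_ox · (W/L) = 3.4 mA/V².
Assume saturation: I_D = ½ k_n V_ov² = 0.5 × 3.4 × 1.27² = 2.74 mA, giving V_DS = V_DD − I_D R_D = 14.6 − 2.74 × 0.565 = 13.1 V.
V_DS = 13.1 V ≥ V_ov = 1.27 V, confirming saturation.

I_D = 2.74 mA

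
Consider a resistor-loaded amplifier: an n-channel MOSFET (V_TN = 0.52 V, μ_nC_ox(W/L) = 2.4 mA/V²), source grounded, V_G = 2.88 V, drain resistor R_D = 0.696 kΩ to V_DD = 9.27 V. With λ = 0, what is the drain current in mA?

I_D = 6.68 mA

V_GS = V_G = 2.88 V, so V_ov = 2.88 − 0.52 = 2.36 V.
Assume saturation: I_D = ½ k_n V_ov² = 0.5 × 2.4 × 2.36² = 6.68 mA, giving V_DS = V_DD − I_D R_D = 9.27 − 6.68 × 0.696 = 4.62 V.
V_DS = 4.62 V ≥ V_ov = 2.36 V, confirming saturation.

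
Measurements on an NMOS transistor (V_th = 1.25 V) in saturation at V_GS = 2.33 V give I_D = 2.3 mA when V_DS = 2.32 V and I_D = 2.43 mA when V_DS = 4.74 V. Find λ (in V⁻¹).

With V_GS fixed, I_D ∝ (1 + λ V_DS) in saturation, so I_D2/I_D1 = (1 + λ V_DS2)/(1 + λ V_DS1).
2.43/2.3 = 1.057 = (1 + 4.74 λ)/(1 + 2.32 λ).
Solving: λ (I_D1 V_DS2 − I_D2 V_DS1) = I_D2 − I_D1, so λ = (2.43 − 2.3) / (2.3 × 4.74 − 2.43 × 2.32) = 0.13 / 5.26 = 0.0247 V⁻¹.

λ = 0.0247 V⁻¹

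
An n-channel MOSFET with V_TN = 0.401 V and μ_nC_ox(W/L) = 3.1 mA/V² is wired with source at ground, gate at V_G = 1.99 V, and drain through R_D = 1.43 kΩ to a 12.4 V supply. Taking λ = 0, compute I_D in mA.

I_D = 3.91 mA

V_GS = V_G = 1.99 V, so V_ov = 1.99 − 0.401 = 1.59 V.
Assume saturation: I_D = ½ k_n V_ov² = 0.5 × 3.1 × 1.59² = 3.91 mA, giving V_DS = V_DD − I_D R_D = 12.4 − 3.91 × 1.43 = 6.8 V.
V_DS = 6.8 V ≥ V_ov = 1.59 V, confirming saturation.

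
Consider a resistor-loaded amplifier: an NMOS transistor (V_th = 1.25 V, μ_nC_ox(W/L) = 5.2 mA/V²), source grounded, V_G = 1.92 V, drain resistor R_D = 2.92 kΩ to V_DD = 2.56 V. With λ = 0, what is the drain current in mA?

V_GS = V_G = 1.92 V, so V_ov = 1.92 − 1.25 = 0.67 V.
Assume saturation: I_D = ½ k_n V_ov² = 0.5 × 5.2 × 0.67² = 1.17 mA, giving V_DS = V_DD − I_D R_D = 2.56 − 1.17 × 2.92 = -0.848 V.
But -0.848 V < V_ov = 0.67 V, so the device is actually in triode.
In triode I_D = k_n[V_ov V_DS − ½ V_DS²] and I_D = (V_DD − V_DS)/R_D. Equating: 7.59 V_DS² − 11.17 V_DS + 2.56 = 0, giving V_DS = 0.284 V (the root below V_ov).
I_D = (2.56 − 0.284) / 2.92 = 0.779 mA.

I_D = 0.779 mA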